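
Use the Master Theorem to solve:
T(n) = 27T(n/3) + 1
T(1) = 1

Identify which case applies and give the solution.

a=27, b=3, f(n)=1. log_3(27) = 3. Since c=0 < 3, Case 1 applies: T(n) = Θ(n^log_b(a)) = O(n^3).

Answer: O(n^3) - Case 1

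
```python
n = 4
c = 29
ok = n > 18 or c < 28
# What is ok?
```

Trace:
`n = 4` → n = 4
`c = 29` → c = 29
`ok = n > 18 or c < 28` → ok = False
So ok = False

Answer: False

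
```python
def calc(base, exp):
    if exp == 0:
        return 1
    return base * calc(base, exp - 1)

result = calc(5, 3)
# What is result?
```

calc(5, 3) = 5 * 5 * 5 = 125

Answer: 125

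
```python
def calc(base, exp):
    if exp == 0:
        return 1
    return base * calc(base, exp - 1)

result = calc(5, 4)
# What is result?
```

calc(5, 4) = 5 * 5 * 5 * 5 = 625

Answer: 625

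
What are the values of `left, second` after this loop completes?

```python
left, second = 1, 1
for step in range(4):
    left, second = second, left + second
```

Fibonacci: after 4 iterations
`left, second` takes the values: (1, 1) → (1, 2) → (2, 3) → (3, 5) → (5, 8)

Answer: 5, 8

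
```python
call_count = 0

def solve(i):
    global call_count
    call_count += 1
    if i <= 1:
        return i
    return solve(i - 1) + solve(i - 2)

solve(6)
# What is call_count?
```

Calls(i) = 1 + Calls(i-1) + Calls(i-2); Calls(0)=Calls(1)=1. For i=6 this gives 25.

Answer: 25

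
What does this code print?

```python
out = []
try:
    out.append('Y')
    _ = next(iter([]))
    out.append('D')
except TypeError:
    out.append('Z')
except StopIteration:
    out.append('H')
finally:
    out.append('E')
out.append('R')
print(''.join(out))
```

Execution trace: 'Y' (try body) → 'H' (except StopIteration) → 'E' (finally) → 'R' (after the try/except). Output: YHER

Answer: YHER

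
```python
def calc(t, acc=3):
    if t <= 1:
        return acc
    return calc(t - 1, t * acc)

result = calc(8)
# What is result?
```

Accumulator trace (n, acc): (8, 3) -> (7, 24) -> (6, 168) -> (5, 1008) -> (4, 5040) -> (3, 20160) -> (2, 60480) -> (1, 120960) -> return 120960

Answer: 120960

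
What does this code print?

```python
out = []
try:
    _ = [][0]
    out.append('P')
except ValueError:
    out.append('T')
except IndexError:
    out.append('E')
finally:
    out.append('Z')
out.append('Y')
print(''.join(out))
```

Execution trace: 'E' (except IndexError) → 'Z' (finally) → 'Y' (after the try/except). Output: EZY

Answer: EZY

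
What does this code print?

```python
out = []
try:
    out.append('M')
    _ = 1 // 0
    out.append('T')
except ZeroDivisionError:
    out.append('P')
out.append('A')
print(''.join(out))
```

Execution trace: 'M' (try body) → 'P' (except ZeroDivisionError) → 'A' (after the try/except). Output: MPA

Answer: MPA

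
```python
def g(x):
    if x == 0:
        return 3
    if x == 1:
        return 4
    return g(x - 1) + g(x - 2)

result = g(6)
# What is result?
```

Build up from base cases: g(0)=3, g(1)=4, g(2)=7, g(3)=11, g(4)=18, g(5)=29, g(6)=47

Answer: 47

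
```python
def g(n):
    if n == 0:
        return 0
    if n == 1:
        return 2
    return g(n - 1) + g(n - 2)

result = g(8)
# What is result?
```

Build up from base cases: g(0)=0, g(1)=2, g(2)=2, g(3)=4, g(4)=6, g(5)=10, g(6)=16, ..., g(8)=42

Answer: 42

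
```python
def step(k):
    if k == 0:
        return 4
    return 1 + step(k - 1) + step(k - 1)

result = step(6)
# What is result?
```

step(k) = 1 + 2·step(k-1), step(0)=4. Closed form: (4+1)·2^6 - 1 = 319.

Answer: 319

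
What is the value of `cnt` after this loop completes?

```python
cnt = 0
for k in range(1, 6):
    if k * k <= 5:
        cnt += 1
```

Count numbers where k² ≤ 5
`cnt` takes the values: 0 → 1 → 2

Answer: 2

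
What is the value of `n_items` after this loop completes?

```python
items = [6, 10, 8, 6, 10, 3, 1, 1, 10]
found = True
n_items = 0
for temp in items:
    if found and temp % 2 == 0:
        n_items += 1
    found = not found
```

Count even values at even positions
`n_items` takes the values: 0 → 1 → 2 → 3 → 4

Answer: 4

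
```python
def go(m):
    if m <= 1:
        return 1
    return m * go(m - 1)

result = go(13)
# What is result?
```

go(13) = 13 * 12 * 11 * 10 * 9 * 8 * 7 * 6 * 5 * 4 * 3 * 2 * 1 = 6227020800

Answer: 6227020800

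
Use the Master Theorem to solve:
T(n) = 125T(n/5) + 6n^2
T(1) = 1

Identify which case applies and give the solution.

a=125, b=5, f(n)=6n^2. log_5(125) = 3. Since c=2 < 3, Case 1 applies: T(n) = Θ(n^log_b(a)) = O(n^3).

Answer: O(n^3) - Case 1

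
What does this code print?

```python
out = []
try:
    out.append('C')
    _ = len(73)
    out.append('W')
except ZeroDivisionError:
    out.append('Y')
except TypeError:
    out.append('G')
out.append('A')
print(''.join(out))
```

Execution trace: 'C' (try body) → 'G' (except TypeError) → 'A' (after the try/except). Output: CGA

Answer: CGA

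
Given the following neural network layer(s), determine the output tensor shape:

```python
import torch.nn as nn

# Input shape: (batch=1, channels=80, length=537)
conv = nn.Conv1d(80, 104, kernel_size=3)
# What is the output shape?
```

Input: (1, 80, 537) -> Output: (1, 104, 535)

Answer: (1, 104, 535)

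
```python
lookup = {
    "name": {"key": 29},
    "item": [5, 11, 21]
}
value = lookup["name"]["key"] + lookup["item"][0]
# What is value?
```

Trace:
`lookup = { ...` → lookup = {'name': {'key': 29}, 'item': [5, 11, 21]}
`value = lookup["name"]["key"] + lookup["item"][0]` → value = 34
So value = 34

Answer: 34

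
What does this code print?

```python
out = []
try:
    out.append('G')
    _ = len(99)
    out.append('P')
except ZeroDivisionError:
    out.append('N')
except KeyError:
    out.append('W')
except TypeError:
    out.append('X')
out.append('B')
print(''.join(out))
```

Execution trace: 'G' (try body) → 'X' (except TypeError) → 'B' (after the try/except). Output: GXB

Answer: GXB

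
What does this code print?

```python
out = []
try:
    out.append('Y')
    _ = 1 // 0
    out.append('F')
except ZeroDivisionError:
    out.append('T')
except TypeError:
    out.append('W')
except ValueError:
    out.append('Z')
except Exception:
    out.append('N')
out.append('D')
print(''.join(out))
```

Execution trace: 'Y' (try body) → 'T' (except ZeroDivisionError) → 'D' (after the try/except). Output: YTD

Answer: YTD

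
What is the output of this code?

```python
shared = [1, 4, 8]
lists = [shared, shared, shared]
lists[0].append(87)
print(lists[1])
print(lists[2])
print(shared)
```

Key concept: list of same reference.
Step by step:
`shared = [1, 4, 8]` → shared = [1, 4, 8]
`lists = [shared, shared, shared]` → lists = [[1, 4, 8], [1, 4, 8], [1, 4, 8]]
`lists[0].append(87)` → shared = [1, 4, 8, 87]; lists = [[1, 4, 8, 87], [1, 4, 8, 87], [1, 4, 8, 87]]
`print(lists[1])` → prints [1, 4, 8, 87]
`print(lists[2])` → prints [1, 4, 8, 87]
`print(shared)` → prints [1, 4, 8, 87]

Answer:
[1, 4, 8, 87]
[1, 4, 8, 87]
[1, 4, 8, 87]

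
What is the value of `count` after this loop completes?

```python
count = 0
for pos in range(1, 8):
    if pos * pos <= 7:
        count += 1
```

Count numbers where pos² ≤ 7
`count` takes the values: 0 → 1 → 2

Answer: 2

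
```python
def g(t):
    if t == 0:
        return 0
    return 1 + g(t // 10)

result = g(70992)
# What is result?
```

Count of digits of 70992: 5

Answer: 5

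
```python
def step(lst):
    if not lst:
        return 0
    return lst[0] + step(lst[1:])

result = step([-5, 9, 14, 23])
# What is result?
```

(-5) + 9 + 14 + 23 + 0 = 41

Answer: 41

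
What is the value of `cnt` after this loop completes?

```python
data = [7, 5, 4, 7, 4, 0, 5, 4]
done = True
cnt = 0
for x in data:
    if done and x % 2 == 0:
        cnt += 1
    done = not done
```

Count even values at even positions
`cnt` takes the values: 0 → 1 → 2

Answer: 2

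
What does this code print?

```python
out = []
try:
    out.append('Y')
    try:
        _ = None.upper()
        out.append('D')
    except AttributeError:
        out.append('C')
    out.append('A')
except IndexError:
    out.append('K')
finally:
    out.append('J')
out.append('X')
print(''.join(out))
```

Execution trace: 'Y' (try body) → 'C' (inner except AttributeError) → 'A' (try body, no exception) → 'J' (finally) → 'X' (after the try/except). Output: YCAJX

Answer: YCAJX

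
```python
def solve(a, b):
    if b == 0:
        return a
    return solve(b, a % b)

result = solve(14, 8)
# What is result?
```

solve(14, 8) -> solve(8, 6) -> solve(6, 2) -> solve(2, 0) -> 2

Answer: 2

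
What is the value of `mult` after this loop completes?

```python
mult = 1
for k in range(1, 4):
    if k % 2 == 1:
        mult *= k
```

Product of odd numbers 1 to 3
`mult` takes the values: 1 → 3

Answer: 3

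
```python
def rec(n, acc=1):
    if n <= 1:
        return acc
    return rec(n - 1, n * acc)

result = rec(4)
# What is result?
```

Accumulator trace (n, acc): (4, 1) -> (3, 4) -> (2, 12) -> (1, 24) -> return 24

Answer: 24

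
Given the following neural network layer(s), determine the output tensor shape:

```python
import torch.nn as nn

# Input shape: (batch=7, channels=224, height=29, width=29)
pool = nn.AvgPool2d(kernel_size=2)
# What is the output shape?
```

Input: (7, 224, 29, 29) -> Output: (7, 224, 14, 14)

Answer: (7, 224, 14, 14)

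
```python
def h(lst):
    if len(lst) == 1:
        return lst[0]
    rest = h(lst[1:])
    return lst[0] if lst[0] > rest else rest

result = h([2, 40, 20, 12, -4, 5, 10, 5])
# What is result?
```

Recursive max over [2, 40, 20, 12, -4, 5, 10, 5] = 40

Answer: 40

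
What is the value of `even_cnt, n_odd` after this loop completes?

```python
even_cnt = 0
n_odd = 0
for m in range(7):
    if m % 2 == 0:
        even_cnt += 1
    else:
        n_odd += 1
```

Count evens and odds in range(7)
`even_cnt, n_odd` takes the values: (0, 0) → (1, 0) → (1, 1) → (2, 1) → (2, 2) → (3, 2) → (3, 3) → (4, 3)

Answer: 4, 3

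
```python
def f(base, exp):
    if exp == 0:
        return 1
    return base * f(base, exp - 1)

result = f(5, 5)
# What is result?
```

f(5, 5) = 5 * 5 * 5 * 5 * 5 = 3125

Answer: 3125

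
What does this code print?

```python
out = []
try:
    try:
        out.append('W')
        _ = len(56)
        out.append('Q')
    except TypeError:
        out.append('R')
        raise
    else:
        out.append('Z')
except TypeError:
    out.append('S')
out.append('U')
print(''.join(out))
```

Execution trace: 'W' (inner try body) → 'R' (inner except TypeError) → 'S' (outer except TypeError) → 'U' (after the try/except). Output: WRSU

Answer: WRSU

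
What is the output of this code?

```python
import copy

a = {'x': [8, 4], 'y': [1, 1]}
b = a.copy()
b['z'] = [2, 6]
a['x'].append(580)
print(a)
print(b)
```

Key concept: shallow copy of dict with mutable values.
Step by step:
`a = {'x': [8, 4], 'y': [1, 1]}` → a = {'x': [8, 4], 'y': [1, 1]}
`b = a.copy()` → b = {'x': [8, 4], 'y': [1, 1]}
`b['z'] = [2, 6]` → b = {'x': [8, 4], 'y': [1, 1], 'z': [2, 6]}
`a['x'].append(580)` → a = {'x': [8, 4, 580], 'y': [1, 1]}; b = {'x': [8, 4, 580], 'y': [1, 1], 'z': [2, 6]}
`print(a)` → prints {'x': [8, 4, 580], 'y': [1, 1]}
`print(b)` → prints {'x': [8, 4, 580], 'y': [1, 1], 'z': [2, 6]}

Answer:
{'x': [8, 4, 580], 'y': [1, 1]}
{'x': [8, 4, 580], 'y': [1, 1], 'z': [2, 6]}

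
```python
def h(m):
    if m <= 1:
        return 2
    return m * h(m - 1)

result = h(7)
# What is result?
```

h(7) = 7 * 6 * 5 * 4 * 3 * 2 * 2 = 10080

Answer: 10080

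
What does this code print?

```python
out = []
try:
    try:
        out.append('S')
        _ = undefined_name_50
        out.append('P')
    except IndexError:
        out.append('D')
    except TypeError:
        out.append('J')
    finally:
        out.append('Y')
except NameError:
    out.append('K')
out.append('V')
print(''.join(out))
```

Execution trace: 'S' (inner try body) → 'Y' (inner finally) → 'K' (outer except NameError) → 'V' (after the try/except). Output: SYKV

Answer: SYKV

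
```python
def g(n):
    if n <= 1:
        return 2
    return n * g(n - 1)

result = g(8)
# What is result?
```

g(8) = 8 * 7 * 6 * 5 * 4 * 3 * 2 * 2 = 80640

Answer: 80640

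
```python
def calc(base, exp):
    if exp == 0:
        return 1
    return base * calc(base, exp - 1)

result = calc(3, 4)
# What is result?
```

calc(3, 4) = 3 * 3 * 3 * 3 = 81

Answer: 81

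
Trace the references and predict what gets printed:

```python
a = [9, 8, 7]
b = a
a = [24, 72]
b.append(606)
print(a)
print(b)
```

Key concept: rebinding vs mutation: a is rebound to a new list, b still points at the original.
Step by step:
`a = [9, 8, 7]` → a = [9, 8, 7]
`b = a` → b = [9, 8, 7] (same object as a)
`a = [24, 72]` → a = [24, 72]
`b.append(606)` → b = [9, 8, 7, 606]
`print(a)` → prints [24, 72]
`print(b)` → prints [9, 8, 7, 606]

Answer:
[24, 72]
[9, 8, 7, 606]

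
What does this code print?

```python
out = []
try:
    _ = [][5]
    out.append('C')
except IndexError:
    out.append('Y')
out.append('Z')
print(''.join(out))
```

Execution trace: 'Y' (except IndexError) → 'Z' (after the try/except). Output: YZ

Answer: YZ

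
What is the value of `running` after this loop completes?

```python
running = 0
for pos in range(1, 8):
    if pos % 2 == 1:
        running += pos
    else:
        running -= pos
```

Add odd, subtract even
`running` takes the values: 0 → 1 → -1 → 2 → -2 → 3 → -3 → 4

Answer: 4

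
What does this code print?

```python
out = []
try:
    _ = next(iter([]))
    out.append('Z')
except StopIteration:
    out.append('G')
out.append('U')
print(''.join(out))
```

Execution trace: 'G' (except StopIteration) → 'U' (after the try/except). Output: GU

Answer: GU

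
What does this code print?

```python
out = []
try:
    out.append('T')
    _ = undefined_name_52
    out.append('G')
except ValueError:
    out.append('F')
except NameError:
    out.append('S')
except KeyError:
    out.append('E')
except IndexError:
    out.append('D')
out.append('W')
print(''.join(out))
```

Execution trace: 'T' (try body) → 'S' (except NameError) → 'W' (after the try/except). Output: TSW

Answer: TSW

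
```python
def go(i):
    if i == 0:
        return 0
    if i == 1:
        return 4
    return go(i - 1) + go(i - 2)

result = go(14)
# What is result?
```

Build up from base cases: go(0)=0, go(1)=4, go(2)=4, go(3)=8, go(4)=12, go(5)=20, go(6)=32, ..., go(14)=1508

Answer: 1508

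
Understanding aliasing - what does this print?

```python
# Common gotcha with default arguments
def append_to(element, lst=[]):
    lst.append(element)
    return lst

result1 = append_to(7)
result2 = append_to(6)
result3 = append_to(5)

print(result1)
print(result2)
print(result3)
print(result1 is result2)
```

Key concept: mutable default argument gotcha.
Step by step:
`result1 = append_to(7)` → result1 = [7]
`result2 = append_to(6)` → result1 = [7, 6] (same object as result2); result2 = [7, 6] (same object as result1)
`result3 = append_to(5)` → result1 = [7, 6, 5] (same object as result2, result3); result2 = [7, 6, 5] (same object as result1, result3); result3 = [7, 6, 5] (same object as result1, result2)
`print(result1)` → prints [7, 6, 5]
`print(result2)` → prints [7, 6, 5]
`print(result3)` → prints [7, 6, 5]
`print(result1 is result2)` → prints True

Answer:
[7, 6, 5]
[7, 6, 5]
[7, 6, 5]
True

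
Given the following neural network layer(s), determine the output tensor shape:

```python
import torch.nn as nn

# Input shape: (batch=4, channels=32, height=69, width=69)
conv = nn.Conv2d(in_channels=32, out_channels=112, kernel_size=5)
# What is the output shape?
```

Input: (4, 32, 69, 69) -> Output: (4, 112, 65, 65)

Answer: (4, 112, 65, 65)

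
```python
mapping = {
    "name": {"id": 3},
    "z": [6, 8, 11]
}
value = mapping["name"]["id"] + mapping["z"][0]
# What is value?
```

Trace:
`mapping = { ...` → mapping = {'name': {'id': 3}, 'z': [6, 8, 11]}
`value = mapping["name"]["id"] + mapping["z"][0]` → value = 9
So value = 9

Answer: 9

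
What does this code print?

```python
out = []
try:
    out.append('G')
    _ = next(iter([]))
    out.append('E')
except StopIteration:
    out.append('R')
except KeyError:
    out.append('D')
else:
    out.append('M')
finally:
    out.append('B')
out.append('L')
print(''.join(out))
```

Execution trace: 'G' (try body) → 'R' (except StopIteration) → 'B' (finally) → 'L' (after the try/except). Output: GRBL

Answer: GRBL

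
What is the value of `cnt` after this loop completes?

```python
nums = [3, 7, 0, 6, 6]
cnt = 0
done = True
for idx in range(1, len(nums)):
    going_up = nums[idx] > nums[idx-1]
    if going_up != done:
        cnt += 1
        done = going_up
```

Count direction changes in [3, 7, 0, 6, 6]
`cnt` takes the values: 0 → 1 → 2 → 3

Answer: 3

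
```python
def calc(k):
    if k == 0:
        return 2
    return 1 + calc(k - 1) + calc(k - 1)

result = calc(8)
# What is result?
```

calc(k) = 1 + 2·calc(k-1), calc(0)=2. Closed form: (2+1)·2^8 - 1 = 767.

Answer: 767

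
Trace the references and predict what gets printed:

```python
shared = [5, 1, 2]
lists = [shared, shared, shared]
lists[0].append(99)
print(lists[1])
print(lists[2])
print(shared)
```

Key concept: list of same reference.
Step by step:
`shared = [5, 1, 2]` → shared = [5, 1, 2]
`lists = [shared, shared, shared]` → lists = [[5, 1, 2], [5, 1, 2], [5, 1, 2]]
`lists[0].append(99)` → shared = [5, 1, 2, 99]; lists = [[5, 1, 2, 99], [5, 1, 2, 99], [5, 1, 2, 99]]
`print(lists[1])` → prints [5, 1, 2, 99]
`print(lists[2])` → prints [5, 1, 2, 99]
`print(shared)` → prints [5, 1, 2, 99]

Answer:
[5, 1, 2, 99]
[5, 1, 2, 99]
[5, 1, 2, 99]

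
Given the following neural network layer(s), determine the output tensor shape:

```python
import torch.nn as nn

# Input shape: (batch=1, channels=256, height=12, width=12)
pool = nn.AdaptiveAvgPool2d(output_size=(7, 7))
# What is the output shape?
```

Input: (1, 256, 12, 12) -> Output: (1, 256, 7, 7)

Answer: (1, 256, 7, 7)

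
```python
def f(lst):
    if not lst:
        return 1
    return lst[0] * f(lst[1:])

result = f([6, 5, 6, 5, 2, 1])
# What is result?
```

Product over [6, 5, 6, 5, 2, 1] = 6 * 5 * 6 * 5 * 2 * 1 = 1800

Answer: 1800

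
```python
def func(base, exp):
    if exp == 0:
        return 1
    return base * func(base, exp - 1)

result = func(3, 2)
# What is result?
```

func(3, 2) = 3 * 3 = 9

Answer: 9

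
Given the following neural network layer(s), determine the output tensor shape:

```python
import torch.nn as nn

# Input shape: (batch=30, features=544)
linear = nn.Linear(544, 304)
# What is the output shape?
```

Input: (30, 544) -> Output: (30, 304)

Answer: (30, 304)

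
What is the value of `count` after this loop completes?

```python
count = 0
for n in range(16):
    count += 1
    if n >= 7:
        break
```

Loop breaks when n reaches 7, count is 8
`count` takes the values: 0 → 1 → 2 → 3 → 4 → 5 → 6 → 7 → 8

Answer: 8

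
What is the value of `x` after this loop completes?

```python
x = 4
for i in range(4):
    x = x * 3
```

Multiply by 3, 4 times: 4 * 3^4 = 324
`x` takes the values: 4 → 12 → 36 → 108 → 324

Answer: 324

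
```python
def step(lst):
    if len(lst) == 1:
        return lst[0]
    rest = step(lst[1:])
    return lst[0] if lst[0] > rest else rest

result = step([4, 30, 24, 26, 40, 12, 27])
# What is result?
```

Recursive max over [4, 30, 24, 26, 40, 12, 27] = 40

Answer: 40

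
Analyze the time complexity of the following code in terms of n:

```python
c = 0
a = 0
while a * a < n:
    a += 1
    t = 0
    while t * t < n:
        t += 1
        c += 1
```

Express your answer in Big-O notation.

Each loop level contributes: √n × √n. Multiplying the contributions gives O(n).

Answer: O(n)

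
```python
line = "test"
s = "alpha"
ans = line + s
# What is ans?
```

Trace:
`line = "test"` → line = 'test'
`s = "alpha"` → s = 'alpha'
`ans = line + s` → ans = 'testalpha'
So ans = 'testalpha'

Answer: 'testalpha'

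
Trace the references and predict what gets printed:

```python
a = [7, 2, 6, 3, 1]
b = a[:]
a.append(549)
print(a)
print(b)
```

Key concept: slice [:] creates copy.
Step by step:
`a = [7, 2, 6, 3, 1]` → a = [7, 2, 6, 3, 1]
`b = a[:]` → b = [7, 2, 6, 3, 1]
`a.append(549)` → a = [7, 2, 6, 3, 1, 549]
`print(a)` → prints [7, 2, 6, 3, 1, 549]
`print(b)` → prints [7, 2, 6, 3, 1]

Answer:
[7, 2, 6, 3, 1, 549]
[7, 2, 6, 3, 1]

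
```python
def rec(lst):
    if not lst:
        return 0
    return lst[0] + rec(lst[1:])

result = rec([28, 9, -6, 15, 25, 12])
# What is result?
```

28 + 9 + (-6) + 15 + 25 + 12 + 0 = 83

Answer: 83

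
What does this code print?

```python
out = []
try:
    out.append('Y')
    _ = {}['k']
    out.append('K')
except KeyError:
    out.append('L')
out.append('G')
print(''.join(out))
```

Execution trace: 'Y' (try body) → 'L' (except KeyError) → 'G' (after the try/except). Output: YLG

Answer: YLG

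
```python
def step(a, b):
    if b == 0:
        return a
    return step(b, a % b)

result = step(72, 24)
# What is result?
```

step(72, 24) -> step(24, 0) -> 24

Answer: 24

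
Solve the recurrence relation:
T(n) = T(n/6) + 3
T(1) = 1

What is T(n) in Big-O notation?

Each step divides n by 6 and adds 3. After log_6(n) steps we reach T(1)=1. So T(n) = 3·log_6(n) + 1 = O(log n).

Answer: O(log n)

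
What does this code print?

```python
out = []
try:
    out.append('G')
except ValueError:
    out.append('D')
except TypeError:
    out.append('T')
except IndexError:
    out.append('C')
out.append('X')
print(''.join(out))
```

Execution trace: 'G' (try body, no exception) → 'X' (after the try/except). Output: GX

Answer: GX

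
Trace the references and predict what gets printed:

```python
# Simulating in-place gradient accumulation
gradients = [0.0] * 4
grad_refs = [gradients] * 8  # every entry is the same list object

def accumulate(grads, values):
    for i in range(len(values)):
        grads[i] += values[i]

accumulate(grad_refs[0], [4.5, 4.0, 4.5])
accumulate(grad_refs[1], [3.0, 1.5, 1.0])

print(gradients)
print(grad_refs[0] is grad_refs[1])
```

Key concept: gradient accumulation aliasing.
Step by step:
`gradients = [0.0] * 4` → gradients = [0.0, 0.0, 0.0, 0.0]
`grad_refs = [gradients] * 8` → grad_refs = [[0.0, 0.0, 0.0, 0.0], [0.0, 0.0, 0.0, 0.0], [0.0, 0.0, 0.0, 0.0], [0.0, 0.0, 0.0, 0.0], [0.0, 0.0, 0.0, 0.0], [0.0, 0.0, 0.0, 0.0], [0.0, 0.0, 0.0, 0.0], [0.0, 0.0, 0.0, 0.0]]
`accumulate(grad_refs[0], [4.5, 4.0, 4.5])` → gradients = [4.5, 4.0, 4.5, 0.0]; grad_refs = [[4.5, 4.0, 4.5, 0.0], [4.5, 4.0, 4.5, 0.0], [4.5, 4.0, 4.5, 0.0], [4.5, 4.0, 4.5, 0.0], [4.5, 4.0, 4.5, 0.0], [4.5, 4.0, 4.5, 0.0], [4.5, 4.0, 4.5, 0.0], [4.5, 4.0, 4.5, 0.0]]
`accumulate(grad_refs[1], [3.0, 1.5, 1.0])` → gradients = [7.5, 5.5, 5.5, 0.0]; grad_refs = [[7.5, 5.5, 5.5, 0.0], [7.5, 5.5, 5.5, 0.0], [7.5, 5.5, 5.5, 0.0], [7.5, 5.5, 5.5, 0.0], [7.5, 5.5, 5.5, 0.0], [7.5, 5.5, 5.5, 0.0], [7.5, 5.5, 5.5, 0.0], [7.5, 5.5, 5.5, 0.0]]
`print(gradients)` → prints [7.5, 5.5, 5.5, 0.0]
`print(grad_refs[0] is grad_refs[1])` → prints True

Answer:
[7.5, 5.5, 5.5, 0.0]
True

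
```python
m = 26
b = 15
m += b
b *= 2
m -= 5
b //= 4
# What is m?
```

Trace:
`m = 26` → m = 26
`b = 15` → b = 15
`m += b` → m = 41
`b *= 2` → b = 30
`m -= 5` → m = 36
`b //= 4` → b = 7
So m = 36

Answer: 36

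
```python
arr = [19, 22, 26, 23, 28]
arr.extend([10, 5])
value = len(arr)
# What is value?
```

Trace:
`arr = [19, 22, 26, 23, 28]` → arr = [19, 22, 26, 23, 28]
`arr.extend([10, 5])` → arr = [19, 22, 26, 23, 28, 10, 5]
`value = len(arr)` → value = 7
So value = 7

Answer: 7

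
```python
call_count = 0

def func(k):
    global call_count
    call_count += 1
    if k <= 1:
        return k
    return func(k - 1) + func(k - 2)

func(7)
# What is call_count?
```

Calls(k) = 1 + Calls(k-1) + Calls(k-2); Calls(0)=Calls(1)=1. For k=7 this gives 41.

Answer: 41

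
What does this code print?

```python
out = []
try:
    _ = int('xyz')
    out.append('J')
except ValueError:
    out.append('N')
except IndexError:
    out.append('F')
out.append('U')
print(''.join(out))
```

Execution trace: 'N' (except ValueError) → 'U' (after the try/except). Output: NU

Answer: NU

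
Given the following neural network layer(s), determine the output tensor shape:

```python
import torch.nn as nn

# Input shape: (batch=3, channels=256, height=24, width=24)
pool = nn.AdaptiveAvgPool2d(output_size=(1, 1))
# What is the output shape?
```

Input: (3, 256, 24, 24) -> Output: (3, 256, 1, 1)

Answer: (3, 256, 1, 1)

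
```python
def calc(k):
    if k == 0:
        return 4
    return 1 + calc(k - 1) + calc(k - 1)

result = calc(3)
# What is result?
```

calc(k) = 1 + 2·calc(k-1), calc(0)=4. Closed form: (4+1)·2^3 - 1 = 39.

Answer: 39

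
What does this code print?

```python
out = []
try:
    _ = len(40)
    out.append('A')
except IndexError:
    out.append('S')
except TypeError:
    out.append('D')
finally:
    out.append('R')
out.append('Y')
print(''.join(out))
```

Execution trace: 'D' (except TypeError) → 'R' (finally) → 'Y' (after the try/except). Output: DRY

Answer: DRY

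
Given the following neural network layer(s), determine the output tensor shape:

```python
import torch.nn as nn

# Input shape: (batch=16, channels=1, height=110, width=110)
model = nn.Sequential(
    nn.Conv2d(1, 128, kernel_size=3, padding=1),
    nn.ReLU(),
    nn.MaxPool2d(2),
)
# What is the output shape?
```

Input: (16, 1, 110, 110) -> after Conv2d: (16, 128, 110, 110) -> after ReLU: (16, 128, 110, 110) -> Output: (16, 128, 55, 55)

Answer: (16, 128, 55, 55)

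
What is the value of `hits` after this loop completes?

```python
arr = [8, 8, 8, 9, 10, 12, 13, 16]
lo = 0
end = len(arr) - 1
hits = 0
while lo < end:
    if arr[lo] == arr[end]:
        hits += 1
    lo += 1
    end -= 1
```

Count matching pairs from ends
`hits` takes the values: 0

Answer: 0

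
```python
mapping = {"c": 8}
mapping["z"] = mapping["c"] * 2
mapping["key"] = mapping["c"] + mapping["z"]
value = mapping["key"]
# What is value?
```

Trace:
`mapping = {"c": 8}` → mapping = {'c': 8}
`mapping["z"] = mapping["c"] * 2` → mapping = {'c': 8, 'z': 16}
`mapping["key"] = mapping["c"] + mapping["z"]` → mapping = {'c': 8, 'z': 16, 'key': 24}
`value = mapping["key"]` → value = 24
So value = 24

Answer: 24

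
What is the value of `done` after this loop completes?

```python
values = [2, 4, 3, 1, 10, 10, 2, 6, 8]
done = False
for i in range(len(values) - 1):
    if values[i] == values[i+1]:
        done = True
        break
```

Check consecutive duplicates in [2, 4, 3, 1, 10, 10, 2, 6, 8]
`done` takes the values: False → True

Answer: True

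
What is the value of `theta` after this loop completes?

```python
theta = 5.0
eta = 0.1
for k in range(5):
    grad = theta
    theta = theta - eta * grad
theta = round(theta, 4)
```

Gradient descent: w = 5.0 * (1 - 0.1)^5
`theta` takes the values: 5.0 → 4.5 → 4.05 → 3.645 → 3.2805 → 2.95245 → 2.9524

Answer: 2.9524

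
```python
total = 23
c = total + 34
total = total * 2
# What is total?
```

Trace:
`total = 23` → total = 23
`c = total + 34` → c = 57
`total = total * 2` → total = 46
So total = 46

Answer: 46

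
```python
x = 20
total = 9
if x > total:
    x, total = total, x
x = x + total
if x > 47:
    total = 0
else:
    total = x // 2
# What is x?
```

Trace:
`x = 20` → x = 20
`total = 9` → total = 9
`if x > total: ...` → x > total is True → x = 9; total = 20
`x = x + total` → x = 29
`if x > 47: ...` → x > 47 is False, take else branch → total = 14
So x = 29

Answer: 29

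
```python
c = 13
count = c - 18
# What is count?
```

Trace:
`c = 13` → c = 13
`count = c - 18` → count = -5
So count = -5

Answer: -5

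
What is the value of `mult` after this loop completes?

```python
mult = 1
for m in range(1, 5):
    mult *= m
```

4! = 24
`mult` takes the values: 1 → 2 → 6 → 24

Answer: 24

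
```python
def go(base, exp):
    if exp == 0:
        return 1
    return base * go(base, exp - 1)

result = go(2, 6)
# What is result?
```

go(2, 6) = 2 * 2 * 2 * 2 * 2 * 2 = 64

Answer: 64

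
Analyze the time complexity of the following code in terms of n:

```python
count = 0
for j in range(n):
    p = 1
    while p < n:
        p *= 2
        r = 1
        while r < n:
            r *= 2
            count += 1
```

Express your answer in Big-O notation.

Each loop level contributes: n × log n × log n. Multiplying the contributions gives O(n log² n).

Answer: O(n log² n)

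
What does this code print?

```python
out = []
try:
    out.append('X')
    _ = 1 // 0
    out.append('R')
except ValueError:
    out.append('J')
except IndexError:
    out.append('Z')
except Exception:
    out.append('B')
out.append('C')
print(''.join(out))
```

Execution trace: 'X' (try body) → 'B' (except Exception) → 'C' (after the try/except). Output: XBC

Answer: XBC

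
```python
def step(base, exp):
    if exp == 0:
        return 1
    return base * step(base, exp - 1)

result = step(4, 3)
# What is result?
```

step(4, 3) = 4 * 4 * 4 = 64

Answer: 64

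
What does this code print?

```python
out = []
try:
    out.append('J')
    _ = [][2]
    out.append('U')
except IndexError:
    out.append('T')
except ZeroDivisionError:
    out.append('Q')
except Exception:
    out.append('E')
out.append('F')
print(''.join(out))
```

Execution trace: 'J' (try body) → 'T' (except IndexError) → 'F' (after the try/except). Output: JTF

Answer: JTF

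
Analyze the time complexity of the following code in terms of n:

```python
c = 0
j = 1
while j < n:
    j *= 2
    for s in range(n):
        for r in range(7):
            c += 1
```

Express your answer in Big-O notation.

Each loop level contributes: log n × n × 1. Multiplying the contributions gives O(n log n).

Answer: O(n log n)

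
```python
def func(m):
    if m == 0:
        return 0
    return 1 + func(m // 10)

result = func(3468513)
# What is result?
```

Count of digits of 3468513: 7

Answer: 7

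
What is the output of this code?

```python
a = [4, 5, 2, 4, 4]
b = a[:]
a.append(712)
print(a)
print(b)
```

Key concept: slice [:] creates copy.
Step by step:
`a = [4, 5, 2, 4, 4]` → a = [4, 5, 2, 4, 4]
`b = a[:]` → b = [4, 5, 2, 4, 4]
`a.append(712)` → a = [4, 5, 2, 4, 4, 712]
`print(a)` → prints [4, 5, 2, 4, 4, 712]
`print(b)` → prints [4, 5, 2, 4, 4]

Answer:
[4, 5, 2, 4, 4, 712]
[4, 5, 2, 4, 4]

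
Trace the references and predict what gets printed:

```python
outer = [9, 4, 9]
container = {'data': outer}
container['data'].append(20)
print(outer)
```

Key concept: dict holds reference to list.
Step by step:
`outer = [9, 4, 9]` → outer = [9, 4, 9]
`container = {'data': outer}` → container = {'data': [9, 4, 9]}
`container['data'].append(20)` → outer = [9, 4, 9, 20]; container = {'data': [9, 4, 9, 20]}
`print(outer)` → prints [9, 4, 9, 20]

Answer: [9, 4, 9, 20]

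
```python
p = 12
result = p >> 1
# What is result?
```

Trace:
`p = 12` → p = 12
`result = p >> 1` → result = 6
So result = 6

Answer: 6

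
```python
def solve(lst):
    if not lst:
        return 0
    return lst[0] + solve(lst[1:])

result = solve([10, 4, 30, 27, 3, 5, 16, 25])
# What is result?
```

10 + 4 + 30 + 27 + 3 + 5 + 16 + 25 + 0 = 120

Answer: 120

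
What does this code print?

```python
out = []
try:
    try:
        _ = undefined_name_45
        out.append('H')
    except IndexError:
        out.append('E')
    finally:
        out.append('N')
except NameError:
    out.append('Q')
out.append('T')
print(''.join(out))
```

Execution trace: 'N' (finally) → 'Q' (outer except NameError) → 'T' (after the try/except). Output: NQT

Answer: NQT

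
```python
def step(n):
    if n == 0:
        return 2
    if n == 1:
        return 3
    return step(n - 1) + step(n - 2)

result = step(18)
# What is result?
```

Build up from base cases: step(0)=2, step(1)=3, step(2)=5, step(3)=8, step(4)=13, step(5)=21, step(6)=34, ..., step(18)=10946

Answer: 10946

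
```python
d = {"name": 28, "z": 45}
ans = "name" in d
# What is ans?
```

Trace:
`d = {"name": 28, "z": 45}` → d = {'name': 28, 'z': 45}
`ans = "name" in d` → ans = True
So ans = True

Answer: True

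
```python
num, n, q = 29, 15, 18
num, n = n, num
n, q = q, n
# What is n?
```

Trace:
`num, n, q = 29, 15, 18` → num = 29; n = 15; q = 18
`num, n = n, num` → num = 15; n = 29
`n, q = q, n` → n = 18; q = 29
So n = 18

Answer: 18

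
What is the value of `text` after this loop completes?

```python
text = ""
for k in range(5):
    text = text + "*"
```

Repeat '*' 5 times
`text` takes the values: "" → "*" → "**" → "***" → "****" → "*****"

Answer: "*****"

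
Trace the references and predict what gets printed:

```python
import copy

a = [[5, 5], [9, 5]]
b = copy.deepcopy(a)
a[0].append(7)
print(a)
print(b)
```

Key concept: deep copy is fully independent.
Step by step:
`a = [[5, 5], [9, 5]]` → a = [[5, 5], [9, 5]]
`b = copy.deepcopy(a)` → b = [[5, 5], [9, 5]]
`a[0].append(7)` → a = [[5, 5, 7], [9, 5]]
`print(a)` → prints [[5, 5, 7], [9, 5]]
`print(b)` → prints [[5, 5], [9, 5]]

Answer:
[[5, 5, 7], [9, 5]]
[[5, 5], [9, 5]]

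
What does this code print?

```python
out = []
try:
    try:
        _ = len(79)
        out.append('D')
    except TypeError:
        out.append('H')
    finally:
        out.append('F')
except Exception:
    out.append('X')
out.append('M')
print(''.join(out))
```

Execution trace: 'H' (inner except TypeError) → 'F' (inner finally) → 'M' (after the try/except). Output: HFM

Answer: HFM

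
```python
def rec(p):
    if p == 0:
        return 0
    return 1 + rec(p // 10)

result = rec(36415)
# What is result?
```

Count of digits of 36415: 5

Answer: 5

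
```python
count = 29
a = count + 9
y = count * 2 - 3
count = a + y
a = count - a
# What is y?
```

Trace:
`count = 29` → count = 29
`a = count + 9` → a = 38
`y = count * 2 - 3` → y = 55
`count = a + y` → count = 93
`a = count - a` → a = 55
So y = 55

Answer: 55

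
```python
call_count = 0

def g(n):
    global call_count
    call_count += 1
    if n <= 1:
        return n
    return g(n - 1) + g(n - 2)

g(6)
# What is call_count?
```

Calls(n) = 1 + Calls(n-1) + Calls(n-2); Calls(0)=Calls(1)=1. For n=6 this gives 25.

Answer: 25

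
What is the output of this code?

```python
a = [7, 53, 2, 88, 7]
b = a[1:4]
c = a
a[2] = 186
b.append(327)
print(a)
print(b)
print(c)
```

Key concept: slice vs alias.
Step by step:
`a = [7, 53, 2, 88, 7]` → a = [7, 53, 2, 88, 7]
`b = a[1:4]` → b = [53, 2, 88]
`c = a` → c = [7, 53, 2, 88, 7] (same object as a)
`a[2] = 186` → a = [7, 53, 186, 88, 7] (same object as c); c = [7, 53, 186, 88, 7] (same object as a)
`b.append(327)` → b = [53, 2, 88, 327]
`print(a)` → prints [7, 53, 186, 88, 7]
`print(b)` → prints [53, 2, 88, 327]
`print(c)` → prints [7, 53, 186, 88, 7]

Answer:
[7, 53, 186, 88, 7]
[53, 2, 88, 327]
[7, 53, 186, 88, 7]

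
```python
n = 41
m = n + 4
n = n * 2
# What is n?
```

Trace:
`n = 41` → n = 41
`m = n + 4` → m = 45
`n = n * 2` → n = 82
So n = 82

Answer: 82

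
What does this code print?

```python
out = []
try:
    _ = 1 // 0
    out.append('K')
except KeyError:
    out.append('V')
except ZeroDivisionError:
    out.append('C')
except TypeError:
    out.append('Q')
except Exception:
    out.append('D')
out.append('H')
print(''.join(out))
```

Execution trace: 'C' (except ZeroDivisionError) → 'H' (after the try/except). Output: CH

Answer: CH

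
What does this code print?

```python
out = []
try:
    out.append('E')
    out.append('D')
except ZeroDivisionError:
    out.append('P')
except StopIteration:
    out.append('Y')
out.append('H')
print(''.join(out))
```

Execution trace: 'E' (try body) → 'D' (try body, no exception) → 'H' (after the try/except). Output: EDH

Answer: EDH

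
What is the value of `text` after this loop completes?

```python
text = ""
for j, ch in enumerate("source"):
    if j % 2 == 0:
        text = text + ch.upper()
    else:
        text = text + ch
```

Uppercase even positions in 'source'
`text` takes the values: "" → "S" → "So" → "SoU" → "SoUr" → "SoUrC" → "SoUrCe"

Answer: "SoUrCe"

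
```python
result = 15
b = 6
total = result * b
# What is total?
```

Trace:
`result = 15` → result = 15
`b = 6` → b = 6
`total = result * b` → total = 90
So total = 90

Answer: 90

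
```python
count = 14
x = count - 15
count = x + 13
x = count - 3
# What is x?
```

Trace:
`count = 14` → count = 14
`x = count - 15` → x = -1
`count = x + 13` → count = 12
`x = count - 3` → x = 9
So x = 9

Answer: 9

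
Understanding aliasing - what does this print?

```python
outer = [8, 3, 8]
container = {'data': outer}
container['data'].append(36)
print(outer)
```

Key concept: dict holds reference to list.
Step by step:
`outer = [8, 3, 8]` → outer = [8, 3, 8]
`container = {'data': outer}` → container = {'data': [8, 3, 8]}
`container['data'].append(36)` → outer = [8, 3, 8, 36]; container = {'data': [8, 3, 8, 36]}
`print(outer)` → prints [8, 3, 8, 36]

Answer: [8, 3, 8, 36]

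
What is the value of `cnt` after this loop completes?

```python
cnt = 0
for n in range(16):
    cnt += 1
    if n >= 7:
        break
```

Loop breaks when n reaches 7, cnt is 8
`cnt` takes the values: 0 → 1 → 2 → 3 → 4 → 5 → 6 → 7 → 8

Answer: 8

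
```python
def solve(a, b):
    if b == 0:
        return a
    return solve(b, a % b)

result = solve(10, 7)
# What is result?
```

solve(10, 7) -> solve(7, 3) -> solve(3, 1) -> solve(1, 0) -> 1

Answer: 1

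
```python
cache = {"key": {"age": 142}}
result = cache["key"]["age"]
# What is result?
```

Trace:
`cache = {"key": {"age": 142}}` → cache = {'key': {'age': 142}}
`result = cache["key"]["age"]` → result = 142
So result = 142

Answer: 142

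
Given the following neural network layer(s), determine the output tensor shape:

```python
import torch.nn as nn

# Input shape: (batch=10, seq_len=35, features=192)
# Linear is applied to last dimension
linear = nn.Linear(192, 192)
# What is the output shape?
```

Input: (10, 35, 192) -> Output: (10, 35, 192)

Answer: (10, 35, 192)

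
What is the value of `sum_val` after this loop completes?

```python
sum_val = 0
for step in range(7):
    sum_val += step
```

Sum of 0 to 6 = 21
`sum_val` takes the values: 0 → 1 → 3 → 6 → 10 → 15 → 21

Answer: 21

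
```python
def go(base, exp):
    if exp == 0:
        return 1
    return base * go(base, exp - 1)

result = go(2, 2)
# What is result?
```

go(2, 2) = 2 * 2 = 4

Answer: 4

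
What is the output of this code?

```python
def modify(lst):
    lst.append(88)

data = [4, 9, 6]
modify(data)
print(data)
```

Key concept: function modifies passed list.
Step by step:
`data = [4, 9, 6]` → data = [4, 9, 6]
`modify(data)` → data = [4, 9, 6, 88]
`print(data)` → prints [4, 9, 6, 88]

Answer: [4, 9, 6, 88]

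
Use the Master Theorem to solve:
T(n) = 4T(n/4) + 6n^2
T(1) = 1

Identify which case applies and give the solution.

a=4, b=4, f(n)=6n^2. log_4(4) = 1. Since c=2 > 1 and the regularity condition holds (4(n/4)^2 = (4/4^2)n^2 with 4/4^2 < 1), Case 3 applies: T(n) = Θ(f(n)) = O(n^2).

Answer: O(n^2) - Case 3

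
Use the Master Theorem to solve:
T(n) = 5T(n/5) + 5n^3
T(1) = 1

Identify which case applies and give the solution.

a=5, b=5, f(n)=5n^3. log_5(5) = 1. Since c=3 > 1 and the regularity condition holds (5(n/5)^3 = (5/5^3)n^3 with 5/5^3 < 1), Case 3 applies: T(n) = Θ(f(n)) = O(n^3).

Answer: O(n^3) - Case 3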